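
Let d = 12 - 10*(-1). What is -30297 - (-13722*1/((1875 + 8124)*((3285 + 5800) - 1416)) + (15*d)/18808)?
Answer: -7282601525185985/240373546908 ≈ -30297.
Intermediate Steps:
d = 22 (d = 12 + 10 = 22)
-30297 - (-13722*1/((1875 + 8124)*((3285 + 5800) - 1416)) + (15*d)/18808) = -30297 - (-13722*1/((1875 + 8124)*((3285 + 5800) - 1416)) + (15*22)/18808) = -30297 - (-13722*1/(9999*(9085 - 1416)) + 330*(1/18808)) = -30297 - (-13722/(9999*7669) + 165/9404) = -30297 - (-13722/76682331 + 165/9404) = -30297 - (-13722*1/76682331 + 165/9404) = -30297 - (-4574/25560777 + 165/9404) = -30297 - 1*4174514309/240373546908 = -30297 - 4174514309/240373546908 = -7282601525185985/240373546908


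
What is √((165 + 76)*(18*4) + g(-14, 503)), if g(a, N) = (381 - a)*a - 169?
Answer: √11653 ≈ 107.95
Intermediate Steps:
g(a, N) = -169 + a*(381 - a) (g(a, N) = a*(381 - a) - 169 = -169 + a*(381 - a))
√((165 + 76)*(18*4) + g(-14, 503)) = √((165 + 76)*(18*4) + (-169 - 1*(-14)² + 381*(-14))) = √(241*72 + (-169 - 1*196 - 5334)) = √(17352 + (-169 - 196 - 5334)) = √(17352 - 5699) = √11653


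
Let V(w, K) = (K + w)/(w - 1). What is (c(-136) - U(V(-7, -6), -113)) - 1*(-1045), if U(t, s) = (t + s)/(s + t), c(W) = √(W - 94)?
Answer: 1044 + I*√230 ≈ 1044.0 + 15.166*I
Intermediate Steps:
V(w, K) = (K + w)/(-1 + w)
c(W) = √(-94 + W)
U(t, s) = 1 (U(t, s) = (s + t)/(s + t) = 1)
(c(-136) - U(V(-7, -6), -113)) - 1*(-1045) = (√(-94 - 136) - 1*1) - 1*(-1045) = (√(-230) - 1) + 1045 = (I*√230 - 1) + 1045 = (-1 + I*√230) + 1045 = 1044 + I*√230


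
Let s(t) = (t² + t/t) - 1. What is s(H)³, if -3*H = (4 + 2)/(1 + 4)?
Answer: 64/15625 ≈ 0.0040960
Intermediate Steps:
H = -⅖ (H = -(4 + 2)/(3*(1 + 4)) = -2/5 = -⅓*6/5 = -⅖ ≈ -0.40000)
s(t) = t² (s(t) = (t² + 1) - 1 = (1 + t²) - 1 = t²)
s(H)³ = ((-⅖)²)³ = (4/25)³ = 64/15625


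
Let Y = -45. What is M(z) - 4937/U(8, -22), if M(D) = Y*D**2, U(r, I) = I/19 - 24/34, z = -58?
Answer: -89536109/602 ≈ -1.4873e+5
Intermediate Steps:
U(r, I) = -12/17 + I/19 (U(r, I) = I*(1/19) - 24*1/34 = I/19 - 12/17 = -12/17 + I/19)
M(D) = -45*D**2
M(z) - 4937/U(8, -22) = -45*(-58)**2 - 4937/(-12/17 + (1/19)*(-22)) = -45*3364 - 4937/(-12/17 - 22/19) = -151380 - 4937/(-602/323) = -151380 - 4937*(-323/602) = -151380 + 1594651/602 = -89536109/602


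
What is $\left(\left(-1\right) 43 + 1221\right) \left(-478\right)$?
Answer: $-563084$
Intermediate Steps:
$\left(\left(-1\right) 43 + 1221\right) \left(-478\right) = \left(-43 + 1221\right) \left(-478\right) = 1178 \left(-478\right) = -563084$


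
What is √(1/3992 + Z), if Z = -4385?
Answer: 3*I*√1941101018/1996 ≈ 66.219*I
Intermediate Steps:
√(1/3992 + Z) = √(1/3992 - 4385) = √(-17504919/3992) = 3*I*√1941101018/1996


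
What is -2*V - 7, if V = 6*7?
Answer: -91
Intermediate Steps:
V = 42
-2*V - 7 = -2*42 - 7 = -84 - 7 = -91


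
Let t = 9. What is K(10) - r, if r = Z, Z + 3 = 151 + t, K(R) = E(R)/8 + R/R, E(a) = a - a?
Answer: -156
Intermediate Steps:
E(a) = 0
K(R) = 1 (K(R) = 0/8 + R/R = 0*(⅛) + 1 = 0 + 1 = 1)
Z = 157 (Z = -3 + (151 + 9) = -3 + 160 = 157)
r = 157
K(10) - r = 1 - 1*157 = 1 - 157 = -156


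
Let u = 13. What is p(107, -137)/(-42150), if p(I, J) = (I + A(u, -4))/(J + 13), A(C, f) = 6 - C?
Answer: 1/52266 ≈ 1.9133e-5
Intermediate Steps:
p(I, J) = (-7 + I)/(13 + J) (p(I, J) = (I + (6 - 1*13))/(J + 13) = (I + (6 - 13))/(13 + J) = (I - 7)/(13 + J) = (-7 + I)/(13 + J))
p(107, -137)/(-42150) = ((-7 + 107)/(13 - 137))/(-42150) = (100/(-124))*(-1/42150) = -1/124*100*(-1/42150) = -25/31*(-1/42150) = 1/52266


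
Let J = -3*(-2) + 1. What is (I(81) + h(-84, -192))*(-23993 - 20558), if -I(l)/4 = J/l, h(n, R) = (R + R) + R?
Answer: 2079818884/81 ≈ 2.5677e+7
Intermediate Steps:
h(n, R) = 3*R (h(n, R) = 2*R + R = 3*R)
J = 7 (J = 6 + 1 = 7)
I(l) = -28/l
(I(81) + h(-84, -192))*(-23993 - 20558) = (-28/81 + 3*(-192))*(-23993 - 20558) = (-28*1/81 - 576)*(-44551) = (-28/81 - 576)*(-44551) = -46684/81*(-44551) = 2079818884/81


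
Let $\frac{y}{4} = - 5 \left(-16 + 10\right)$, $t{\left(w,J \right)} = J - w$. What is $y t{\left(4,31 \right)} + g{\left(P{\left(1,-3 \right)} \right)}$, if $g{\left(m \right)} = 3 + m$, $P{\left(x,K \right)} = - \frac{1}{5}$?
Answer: $\frac{16214}{5} \approx 3242.8$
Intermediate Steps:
$P{\left(x,K \right)} = - \frac{1}{5}$ ($P{\left(x,K \right)} = \left(-1\right) \frac{1}{5} = - \frac{1}{5}$)
$y = 120$ ($y = 4 \left(- 5 \left(-16 + 10\right)\right) = 4 \left(\left(-5\right) \left(-6\right)\right) = 4 \cdot 30 = 120$)
$y t{\left(4,31 \right)} + g{\left(P{\left(1,-3 \right)} \right)} = 120 \left(31 - 4\right) + \left(3 - \frac{1}{5}\right) = 120 \left(31 - 4\right) + \frac{14}{5} = 120 \cdot 27 + \frac{14}{5} = 3240 + \frac{14}{5} = \frac{16214}{5}$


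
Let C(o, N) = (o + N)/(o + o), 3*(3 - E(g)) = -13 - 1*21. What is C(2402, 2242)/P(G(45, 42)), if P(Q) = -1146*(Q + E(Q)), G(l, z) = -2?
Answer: -1161/16974934 ≈ -6.8395e-5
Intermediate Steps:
E(g) = 43/3 (E(g) = 3 - (-13 - 1*21)/3 = 3 - (-13 - 21)/3 = 3 - ⅓*(-34) = 3 + 34/3 = 43/3)
P(Q) = -16426 - 1146*Q (P(Q) = -1146*(Q + 43/3) = -1146*(43/3 + Q) = -16426 - 1146*Q)
C(o, N) = (N + o)/(2*o) (C(o, N) = (N + o)/((2*o)) = (N + o)*(1/(2*o)) = (N + o)/(2*o))
C(2402, 2242)/P(G(45, 42)) = ((½)*(2242 + 2402)/2402)/(-16426 - 1146*(-2)) = ((½)*(1/2402)*4644)/(-16426 + 2292) = (1161/1201)/(-14134) = (1161/1201)*(-1/14134) = -1161/16974934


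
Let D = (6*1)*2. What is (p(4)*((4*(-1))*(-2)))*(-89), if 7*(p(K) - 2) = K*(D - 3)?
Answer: -35600/7 ≈ -5085.7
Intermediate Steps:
D = 12 (D = 6*2 = 12)
p(K) = 2 + 9*K/7 (p(K) = 2 + (K*(12 - 3))/7 = 2 + (K*9)/7 = 2 + (9*K)/7 = 2 + 9*K/7)
(p(4)*((4*(-1))*(-2)))*(-89) = ((2 + (9/7)*4)*((4*(-1))*(-2)))*(-89) = ((2 + 36/7)*(-4*(-2)))*(-89) = ((50/7)*8)*(-89) = (400/7)*(-89) = -35600/7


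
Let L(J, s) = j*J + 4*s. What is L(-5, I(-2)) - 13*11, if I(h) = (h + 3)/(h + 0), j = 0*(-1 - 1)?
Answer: -145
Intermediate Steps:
j = 0 (j = 0*(-2) = 0)
I(h) = (3 + h)/h
L(J, s) = 4*s (L(J, s) = 0*J + 4*s = 0 + 4*s = 4*s)
L(-5, I(-2)) - 13*11 = 4*((3 - 2)/(-2)) - 13*11 = 4*(-½*1) - 143 = 4*(-½) - 143 = -2 - 143 = -145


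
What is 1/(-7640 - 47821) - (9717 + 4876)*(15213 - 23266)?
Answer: 6517634129768/55461 ≈ 1.1752e+8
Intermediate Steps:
1/(-7640 - 47821) - (9717 + 4876)*(15213 - 23266) = 1/(-55461) - 14593*(-8053) = -1/55461 - 1*(-117517429) = -1/55461 + 117517429 = 6517634129768/55461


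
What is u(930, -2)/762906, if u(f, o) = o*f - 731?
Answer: -2591/762906 ≈ -0.0033962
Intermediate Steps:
u(f, o) = -731 + f*o (u(f, o) = f*o - 731 = -731 + f*o)
u(930, -2)/762906 = (-731 + 930*(-2))/762906 = (-731 - 1860)*(1/762906) = -2591*1/762906 = -2591/762906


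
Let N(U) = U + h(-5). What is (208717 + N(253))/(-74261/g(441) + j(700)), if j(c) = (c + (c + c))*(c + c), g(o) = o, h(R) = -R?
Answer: 92157975/1296465739 ≈ 0.071084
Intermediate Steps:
N(U) = 5 + U (N(U) = U - 1*(-5) = U + 5 = 5 + U)
j(c) = 6*c**2 (j(c) = (c + 2*c)*(2*c) = (3*c)*(2*c) = 6*c**2)
(208717 + N(253))/(-74261/g(441) + j(700)) = (208717 + (5 + 253))/(-74261/441 + 6*700**2) = (208717 + 258)/(-74261*1/441 + 6*490000) = 208975/(-74261/441 + 2940000) = 208975/(1296465739/441) = 208975*(441/1296465739) = 92157975/1296465739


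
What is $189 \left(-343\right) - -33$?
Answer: $-64794$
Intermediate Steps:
$189 \left(-343\right) - -33 = -64827 + \left(40 - 7\right) = -64827 + 33 = -64794$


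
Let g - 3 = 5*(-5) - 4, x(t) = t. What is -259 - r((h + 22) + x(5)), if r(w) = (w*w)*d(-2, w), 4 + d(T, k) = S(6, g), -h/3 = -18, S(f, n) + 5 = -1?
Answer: 65351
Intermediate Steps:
g = -26 (g = 3 + (5*(-5) - 4) = 3 + (-25 - 4) = 3 - 29 = -26)
S(f, n) = -6 (S(f, n) = -5 - 1 = -6)
h = 54 (h = -3*(-18) = 54)
d(T, k) = -10 (d(T, k) = -4 - 6 = -10)
r(w) = -10*w**2 (r(w) = (w*w)*(-10) = w**2*(-10) = -10*w**2)
-259 - r((h + 22) + x(5)) = -259 - (-10)*((54 + 22) + 5)**2 = -259 - (-10)*(76 + 5)**2 = -259 - (-10)*81**2 = -259 - (-10)*6561 = -259 - 1*(-65610) = -259 + 65610 = 65351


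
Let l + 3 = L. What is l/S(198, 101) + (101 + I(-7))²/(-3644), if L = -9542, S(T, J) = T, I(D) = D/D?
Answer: -9210493/180378 ≈ -51.062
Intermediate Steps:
I(D) = 1
l = -9545 (l = -3 - 9542 = -9545)
l/S(198, 101) + (101 + I(-7))²/(-3644) = -9545/198 + (101 + 1)²/(-3644) = -9545*1/198 + 102²*(-1/3644) = -9545/198 + 10404*(-1/3644) = -9545/198 - 2601/911 = -9210493/180378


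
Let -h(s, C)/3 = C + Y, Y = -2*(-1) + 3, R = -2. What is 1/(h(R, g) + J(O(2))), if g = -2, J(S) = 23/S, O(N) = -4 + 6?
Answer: 2/5 ≈ 0.40000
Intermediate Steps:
O(N) = 2
Y = 5 (Y = 2 + 3 = 5)
h(s, C) = -15 - 3*C (h(s, C) = -3*(C + 5) = -3*(5 + C) = -15 - 3*C)
1/(h(R, g) + J(O(2))) = 1/((-15 - 3*(-2)) + 23/2) = 1/((-15 + 6) + 23*(1/2)) = 1/(-9 + 23/2) = 1/(5/2) = 2/5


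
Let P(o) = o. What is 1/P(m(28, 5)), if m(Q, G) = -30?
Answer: -1/30 ≈ -0.033333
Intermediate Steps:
1/P(m(28, 5)) = 1/(-30) = -1/30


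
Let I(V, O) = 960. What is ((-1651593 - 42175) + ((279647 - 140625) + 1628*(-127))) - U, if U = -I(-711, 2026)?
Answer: -1760542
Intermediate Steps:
U = -960 (U = -1*960 = -960)
((-1651593 - 42175) + ((279647 - 140625) + 1628*(-127))) - U = ((-1651593 - 42175) + ((279647 - 140625) + 1628*(-127))) - 1*(-960) = (-1693768 + (139022 - 206756)) + 960 = (-1693768 - 67734) + 960 = -1761502 + 960 = -1760542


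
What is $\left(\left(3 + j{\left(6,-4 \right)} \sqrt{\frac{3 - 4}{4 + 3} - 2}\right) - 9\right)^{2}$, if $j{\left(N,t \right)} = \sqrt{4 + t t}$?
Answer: $- \frac{48}{7} - \frac{120 i \sqrt{21}}{7} \approx -6.8571 - 78.558 i$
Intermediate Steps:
$j{\left(N,t \right)} = \sqrt{4 + t^{2}}$
$\left(\left(3 + j{\left(6,-4 \right)} \sqrt{\frac{3 - 4}{4 + 3} - 2}\right) - 9\right)^{2} = \left(\left(3 + \sqrt{4 + \left(-4\right)^{2}} \sqrt{\frac{3 - 4}{4 + 3} - 2}\right) - 9\right)^{2} = \left(\left(3 + \sqrt{4 + 16} \sqrt{- \frac{1}{7} - 2}\right) - 9\right)^{2} = \left(\left(3 + \sqrt{20} \sqrt{\left(-1\right) \frac{1}{7} - 2}\right) - 9\right)^{2} = \left(\left(3 + 2 \sqrt{5} \sqrt{- \frac{1}{7} - 2}\right) - 9\right)^{2} = \left(\left(3 + 2 \sqrt{5} \sqrt{- \frac{15}{7}}\right) - 9\right)^{2} = \left(\left(3 + 2 \sqrt{5} \frac{i \sqrt{105}}{7}\right) - 9\right)^{2} = \left(\left(3 + \frac{10 i \sqrt{21}}{7}\right) - 9\right)^{2} = \left(-6 + \frac{10 i \sqrt{21}}{7}\right)^{2}$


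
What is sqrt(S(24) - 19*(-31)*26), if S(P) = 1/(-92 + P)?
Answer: sqrt(17702967)/34 ≈ 123.75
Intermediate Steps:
sqrt(S(24) - 19*(-31)*26) = sqrt(1/(-92 + 24) - 19*(-31)*26) = sqrt(1/(-68) + 589*26) = sqrt(-1/68 + 15314) = sqrt(1041351/68) = sqrt(17702967)/34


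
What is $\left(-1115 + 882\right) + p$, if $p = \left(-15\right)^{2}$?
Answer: $-8$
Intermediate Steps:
$p = 225$
$\left(-1115 + 882\right) + p = \left(-1115 + 882\right) + 225 = -233 + 225 = -8$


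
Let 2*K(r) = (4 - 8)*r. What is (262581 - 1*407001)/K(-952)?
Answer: -36105/476 ≈ -75.851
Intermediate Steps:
K(r) = -2*r (K(r) = ((4 - 8)*r)/2 = (-4*r)/2 = -2*r)
(262581 - 1*407001)/K(-952) = (262581 - 1*407001)/((-2*(-952))) = (262581 - 407001)/1904 = -144420*1/1904 = -36105/476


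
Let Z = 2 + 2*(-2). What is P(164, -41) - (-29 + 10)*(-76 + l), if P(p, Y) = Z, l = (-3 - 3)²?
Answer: -762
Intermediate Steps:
l = 36 (l = (-6)² = 36)
Z = -2 (Z = 2 - 4 = -2)
P(p, Y) = -2
P(164, -41) - (-29 + 10)*(-76 + l) = -2 - (-29 + 10)*(-76 + 36) = -2 - (-19)*(-40) = -2 - 1*760 = -2 - 760 = -762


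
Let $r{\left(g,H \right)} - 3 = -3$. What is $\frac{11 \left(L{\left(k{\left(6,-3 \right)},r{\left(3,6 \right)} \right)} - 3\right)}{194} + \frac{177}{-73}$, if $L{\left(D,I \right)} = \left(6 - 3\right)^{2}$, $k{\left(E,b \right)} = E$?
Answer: $- \frac{14760}{7081} \approx -2.0844$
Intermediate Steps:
$r{\left(g,H \right)} = 0$ ($r{\left(g,H \right)} = 3 - 3 = 0$)
$L{\left(D,I \right)} = 9$ ($L{\left(D,I \right)} = 3^{2} = 9$)
$\frac{11 \left(L{\left(k{\left(6,-3 \right)},r{\left(3,6 \right)} \right)} - 3\right)}{194} + \frac{177}{-73} = \frac{11 \left(9 - 3\right)}{194} + \frac{177}{-73} = 11 \cdot 6 \cdot \frac{1}{194} + 177 \left(- \frac{1}{73}\right) = 66 \cdot \frac{1}{194} - \frac{177}{73} = \frac{33}{97} - \frac{177}{73} = - \frac{14760}{7081}$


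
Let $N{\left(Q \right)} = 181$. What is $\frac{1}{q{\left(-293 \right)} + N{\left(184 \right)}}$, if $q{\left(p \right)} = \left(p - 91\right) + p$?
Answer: $- \frac{1}{496} \approx -0.0020161$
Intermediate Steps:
$q{\left(p \right)} = -91 + 2 p$ ($q{\left(p \right)} = \left(-91 + p\right) + p = -91 + 2 p$)
$\frac{1}{q{\left(-293 \right)} + N{\left(184 \right)}} = \frac{1}{\left(-91 + 2 \left(-293\right)\right) + 181} = \frac{1}{\left(-91 - 586\right) + 181} = \frac{1}{-677 + 181} = \frac{1}{-496} = - \frac{1}{496}$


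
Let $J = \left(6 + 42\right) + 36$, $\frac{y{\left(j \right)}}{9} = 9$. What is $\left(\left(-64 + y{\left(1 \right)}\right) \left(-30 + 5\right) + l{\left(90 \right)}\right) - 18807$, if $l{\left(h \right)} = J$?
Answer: $-19148$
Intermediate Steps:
$y{\left(j \right)} = 81$ ($y{\left(j \right)} = 9 \cdot 9 = 81$)
$J = 84$ ($J = 48 + 36 = 84$)
$l{\left(h \right)} = 84$
$\left(\left(-64 + y{\left(1 \right)}\right) \left(-30 + 5\right) + l{\left(90 \right)}\right) - 18807 = \left(\left(-64 + 81\right) \left(-30 + 5\right) + 84\right) - 18807 = \left(17 \left(-25\right) + 84\right) - 18807 = \left(-425 + 84\right) - 18807 = -341 - 18807 = -19148$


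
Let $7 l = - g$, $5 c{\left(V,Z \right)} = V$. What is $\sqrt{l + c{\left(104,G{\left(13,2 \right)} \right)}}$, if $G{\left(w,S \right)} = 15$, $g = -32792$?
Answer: $\frac{4 \sqrt{360255}}{35} \approx 68.596$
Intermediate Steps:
$c{\left(V,Z \right)} = \frac{V}{5}$
$l = \frac{32792}{7}$ ($l = \frac{\left(-1\right) \left(-32792\right)}{7} = \frac{1}{7} \cdot 32792 = \frac{32792}{7} \approx 4684.6$)
$\sqrt{l + c{\left(104,G{\left(13,2 \right)} \right)}} = \sqrt{\frac{32792}{7} + \frac{1}{5} \cdot 104} = \sqrt{\frac{32792}{7} + \frac{104}{5}} = \sqrt{\frac{164688}{35}} = \frac{4 \sqrt{360255}}{35}$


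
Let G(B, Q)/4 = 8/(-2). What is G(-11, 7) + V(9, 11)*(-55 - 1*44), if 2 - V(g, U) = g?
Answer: 677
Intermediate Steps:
G(B, Q) = -16 (G(B, Q) = 4*(8/(-2)) = 4*(8*(-1/2)) = 4*(-4) = -16)
V(g, U) = 2 - g
G(-11, 7) + V(9, 11)*(-55 - 1*44) = -16 + (2 - 1*9)*(-55 - 1*44) = -16 + (2 - 9)*(-55 - 44) = -16 - 7*(-99) = -16 + 693 = 677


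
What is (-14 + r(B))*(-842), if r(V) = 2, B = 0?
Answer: 10104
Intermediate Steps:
(-14 + r(B))*(-842) = (-14 + 2)*(-842) = -12*(-842) = 10104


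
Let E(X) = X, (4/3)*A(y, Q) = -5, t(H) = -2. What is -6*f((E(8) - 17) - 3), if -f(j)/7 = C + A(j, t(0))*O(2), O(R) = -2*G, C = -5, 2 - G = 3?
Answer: -525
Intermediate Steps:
G = -1 (G = 2 - 1*3 = 2 - 3 = -1)
A(y, Q) = -15/4 (A(y, Q) = (¾)*(-5) = -15/4)
O(R) = 2 (O(R) = -2*(-1) = 2)
f(j) = 175/2 (f(j) = -7*(-5 - 15/4*2) = -7*(-5 - 15/2) = -7*(-25/2) = 175/2)
-6*f((E(8) - 17) - 3) = -6*175/2 = -525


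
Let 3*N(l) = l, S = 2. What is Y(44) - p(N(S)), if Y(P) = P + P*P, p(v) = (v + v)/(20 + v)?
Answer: 61378/31 ≈ 1979.9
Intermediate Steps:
N(l) = l/3
p(v) = 2*v/(20 + v) (p(v) = (2*v)/(20 + v) = 2*v/(20 + v))
Y(P) = P + P²
Y(44) - p(N(S)) = 44*(1 + 44) - 2*(⅓)*2/(20 + (⅓)*2) = 44*45 - 2*2/(3*(20 + ⅔)) = 1980 - 2*2/(3*62/3) = 1980 - 2*2*3/(3*62) = 1980 - 1*2/31 = 1980 - 2/31 = 61378/31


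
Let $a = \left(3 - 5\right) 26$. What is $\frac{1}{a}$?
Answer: $- \frac{1}{52} \approx -0.019231$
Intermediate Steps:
$a = -52$ ($a = \left(-2\right) 26 = -52$)
$\frac{1}{a} = \frac{1}{-52} = - \frac{1}{52}$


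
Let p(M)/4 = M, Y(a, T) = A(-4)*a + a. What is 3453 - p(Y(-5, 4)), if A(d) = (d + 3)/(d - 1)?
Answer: 3477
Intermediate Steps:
A(d) = (3 + d)/(-1 + d)
Y(a, T) = 6*a/5 (Y(a, T) = ((3 - 4)/(-1 - 4))*a + a = (-1/(-5))*a + a = (-⅕*(-1))*a + a = a/5 + a = 6*a/5)
p(M) = 4*M
3453 - p(Y(-5, 4)) = 3453 - 4*(6/5)*(-5) = 3453 - 4*(-6) = 3453 - 1*(-24) = 3453 + 24 = 3477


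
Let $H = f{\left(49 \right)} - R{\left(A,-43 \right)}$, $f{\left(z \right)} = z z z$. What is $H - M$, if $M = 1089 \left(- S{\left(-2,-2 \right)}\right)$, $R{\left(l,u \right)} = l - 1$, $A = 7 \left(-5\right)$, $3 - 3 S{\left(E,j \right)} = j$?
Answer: $119500$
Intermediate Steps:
$S{\left(E,j \right)} = 1 - \frac{j}{3}$
$A = -35$
$R{\left(l,u \right)} = -1 + l$
$f{\left(z \right)} = z^{3}$ ($f{\left(z \right)} = z^{2} z = z^{3}$)
$H = 117685$ ($H = 49^{3} - \left(-1 - 35\right) = 117649 - -36 = 117649 + 36 = 117685$)
$M = -1815$ ($M = 1089 \left(- (1 - - \frac{2}{3})\right) = 1089 \left(- (1 + \frac{2}{3})\right) = 1089 \left(\left(-1\right) \frac{5}{3}\right) = 1089 \left(- \frac{5}{3}\right) = -1815$)
$H - M = 117685 - -1815 = 117685 + 1815 = 119500$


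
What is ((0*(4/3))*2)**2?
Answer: 0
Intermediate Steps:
((0*(4/3))*2)**2 = (0*2)**2 = 0**2 = 0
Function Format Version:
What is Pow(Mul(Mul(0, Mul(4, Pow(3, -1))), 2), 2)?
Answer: 0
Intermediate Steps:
Pow(Mul(Mul(0, Mul(4, Pow(3, -1))), 2), 2) = Pow(Mul(Mul(0, Mul(4, Rational(1, 3))), 2), 2) = Pow(Mul(Mul(0, Rational(4, 3)), 2), 2) = Pow(Mul(0, 2), 2) = Pow(0, 2) = 0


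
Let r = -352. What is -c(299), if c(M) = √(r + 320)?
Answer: -4*I*√2 ≈ -5.6569*I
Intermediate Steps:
c(M) = 4*I*√2 (c(M) = √(-352 + 320) = √(-32) = 4*I*√2)
-c(299) = -4*I*√2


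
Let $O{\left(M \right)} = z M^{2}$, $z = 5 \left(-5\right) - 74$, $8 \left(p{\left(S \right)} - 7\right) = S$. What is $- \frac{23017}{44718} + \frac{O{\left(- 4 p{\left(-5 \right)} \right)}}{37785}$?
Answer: $- \frac{227176207}{102404220} \approx -2.2184$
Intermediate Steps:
$p{\left(S \right)} = 7 + \frac{S}{8}$
$z = -99$ ($z = -25 - 74 = -99$)
$O{\left(M \right)} = - 99 M^{2}$
$- \frac{23017}{44718} + \frac{O{\left(- 4 p{\left(-5 \right)} \right)}}{37785} = - \frac{23017}{44718} + \frac{\left(-99\right) \left(- 4 \left(7 + \frac{1}{8} \left(-5\right)\right)\right)^{2}}{37785} = \left(-23017\right) \frac{1}{44718} + - 99 \left(- 4 \left(7 - \frac{5}{8}\right)\right)^{2} \cdot \frac{1}{37785} = - \frac{23017}{44718} + - 99 \left(\left(-4\right) \frac{51}{8}\right)^{2} \cdot \frac{1}{37785} = - \frac{23017}{44718} + - 99 \left(- \frac{51}{2}\right)^{2} \cdot \frac{1}{37785} = - \frac{23017}{44718} + \left(-99\right) \frac{2601}{4} \cdot \frac{1}{37785} = - \frac{23017}{44718} - \frac{7803}{4580} = - \frac{227176207}{102404220}$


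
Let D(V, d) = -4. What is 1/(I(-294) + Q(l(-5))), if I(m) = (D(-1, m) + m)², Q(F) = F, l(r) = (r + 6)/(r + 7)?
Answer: 2/177609 ≈ 1.1261e-5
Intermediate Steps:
l(r) = (6 + r)/(7 + r)
I(m) = (-4 + m)²
1/(I(-294) + Q(l(-5))) = 1/((-4 - 294)² + (6 - 5)/(7 - 5)) = 1/((-298)² + 1/2) = 1/(88804 + (½)*1) = 1/(88804 + ½) = 1/(177609/2) = 2/177609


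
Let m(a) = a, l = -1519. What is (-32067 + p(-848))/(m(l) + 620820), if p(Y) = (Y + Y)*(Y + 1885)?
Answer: -1790819/619301 ≈ -2.8917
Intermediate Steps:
p(Y) = 2*Y*(1885 + Y) (p(Y) = (2*Y)*(1885 + Y) = 2*Y*(1885 + Y))
(-32067 + p(-848))/(m(l) + 620820) = (-32067 + 2*(-848)*(1885 - 848))/(-1519 + 620820) = (-32067 + 2*(-848)*1037)/619301 = (-32067 - 1758752)*(1/619301) = -1790819*1/619301 = -1790819/619301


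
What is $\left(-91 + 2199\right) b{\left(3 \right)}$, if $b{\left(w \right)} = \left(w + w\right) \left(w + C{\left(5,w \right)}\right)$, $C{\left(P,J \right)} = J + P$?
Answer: $139128$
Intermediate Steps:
$b{\left(w \right)} = 2 w \left(5 + 2 w\right)$ ($b{\left(w \right)} = \left(w + w\right) \left(w + \left(w + 5\right)\right) = 2 w \left(w + \left(5 + w\right)\right) = 2 w \left(5 + 2 w\right)$)
$\left(-91 + 2199\right) b{\left(3 \right)} = \left(-91 + 2199\right) 2 \cdot 3 \left(5 + 2 \cdot 3\right) = 2108 \cdot 2 \cdot 3 \left(5 + 6\right) = 2108 \cdot 2 \cdot 3 \cdot 11 = 2108 \cdot 66 = 139128$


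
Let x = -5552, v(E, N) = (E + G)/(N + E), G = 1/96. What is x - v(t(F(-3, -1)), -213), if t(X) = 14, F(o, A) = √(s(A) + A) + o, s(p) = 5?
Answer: -106064063/19104 ≈ -5551.9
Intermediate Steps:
G = 1/96 ≈ 0.010417
F(o, A) = o + √(5 + A) (F(o, A) = √(5 + A) + o = o + √(5 + A))
v(E, N) = (1/96 + E)/(E + N) (v(E, N) = (E + 1/96)/(N + E) = (1/96 + E)/(E + N))
x - v(t(F(-3, -1)), -213) = -5552 - (1/96 + 14)/(14 - 213) = -5552 - 1345/((-199)*96) = -5552 - (-1)*1345/(199*96) = -5552 - 1*(-1345/19104) = -5552 + 1345/19104 = -106064063/19104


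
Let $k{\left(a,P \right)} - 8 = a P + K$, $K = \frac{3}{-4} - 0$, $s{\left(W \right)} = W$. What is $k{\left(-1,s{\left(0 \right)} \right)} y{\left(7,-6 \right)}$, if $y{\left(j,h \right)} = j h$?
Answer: $- \frac{609}{2} \approx -304.5$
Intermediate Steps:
$K = - \frac{3}{4}$ ($K = 3 \left(- \frac{1}{4}\right) + 0 = - \frac{3}{4} + 0 = - \frac{3}{4} \approx -0.75$)
$k{\left(a,P \right)} = \frac{29}{4} + P a$ ($k{\left(a,P \right)} = 8 + \left(a P - \frac{3}{4}\right) = 8 + \left(P a - \frac{3}{4}\right) = 8 + \left(- \frac{3}{4} + P a\right) = \frac{29}{4} + P a$)
$y{\left(j,h \right)} = h j$
$k{\left(-1,s{\left(0 \right)} \right)} y{\left(7,-6 \right)} = \left(\frac{29}{4} + 0 \left(-1\right)\right) \left(\left(-6\right) 7\right) = \left(\frac{29}{4} + 0\right) \left(-42\right) = \frac{29}{4} \left(-42\right) = - \frac{609}{2}$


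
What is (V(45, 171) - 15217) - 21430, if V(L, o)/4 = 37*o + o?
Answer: -10655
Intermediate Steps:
V(L, o) = 152*o (V(L, o) = 4*(37*o + o) = 4*(38*o) = 152*o)
(V(45, 171) - 15217) - 21430 = (152*171 - 15217) - 21430 = (25992 - 15217) - 21430 = 10775 - 21430 = -10655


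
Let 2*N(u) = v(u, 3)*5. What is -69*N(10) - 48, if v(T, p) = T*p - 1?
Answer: -10101/2 ≈ -5050.5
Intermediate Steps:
v(T, p) = -1 + T*p
N(u) = -5/2 + 15*u/2 (N(u) = ((-1 + u*3)*5)/2 = ((-1 + 3*u)*5)/2 = (-5 + 15*u)/2 = -5/2 + 15*u/2)
-69*N(10) - 48 = -69*(-5/2 + (15/2)*10) - 48 = -69*(-5/2 + 75) - 48 = -69*145/2 - 48 = -10005/2 - 48 = -10101/2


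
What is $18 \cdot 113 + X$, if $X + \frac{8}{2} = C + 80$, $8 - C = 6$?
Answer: $2112$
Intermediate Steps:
$C = 2$ ($C = 8 - 6 = 2$)
$X = 78$ ($X = -4 + \left(2 + 80\right) = -4 + 82 = 78$)
$18 \cdot 113 + X = 18 \cdot 113 + 78 = 2034 + 78 = 2112$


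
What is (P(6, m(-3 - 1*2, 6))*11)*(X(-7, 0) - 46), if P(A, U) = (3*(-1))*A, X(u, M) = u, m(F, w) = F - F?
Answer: 10494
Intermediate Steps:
m(F, w) = 0
P(A, U) = -3*A
(P(6, m(-3 - 1*2, 6))*11)*(X(-7, 0) - 46) = (-3*6*11)*(-7 - 46) = -18*11*(-53) = -198*(-53) = 10494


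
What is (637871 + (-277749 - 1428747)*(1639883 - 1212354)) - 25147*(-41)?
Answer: -729574859486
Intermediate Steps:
(637871 + (-277749 - 1428747)*(1639883 - 1212354)) - 25147*(-41) = (637871 - 1706496*427529) + 1031027 = (637871 - 729576528384) + 1031027 = -729575890513 + 1031027 = -729574859486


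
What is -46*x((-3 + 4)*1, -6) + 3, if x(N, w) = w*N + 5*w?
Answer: 1659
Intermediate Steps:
x(N, w) = 5*w + N*w (x(N, w) = N*w + 5*w = 5*w + N*w)
-46*x((-3 + 4)*1, -6) + 3 = -(-276)*(5 + (-3 + 4)*1) + 3 = -(-276)*(5 + 1*1) + 3 = -(-276)*(5 + 1) + 3 = -(-276)*6 + 3 = -46*(-36) + 3 = 1656 + 3 = 1659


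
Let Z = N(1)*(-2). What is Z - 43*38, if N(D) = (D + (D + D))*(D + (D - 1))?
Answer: -1640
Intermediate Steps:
N(D) = 3*D*(-1 + 2*D) (N(D) = (D + 2*D)*(D + (-1 + D)) = (3*D)*(-1 + 2*D) = 3*D*(-1 + 2*D))
Z = -6 (Z = (3*1*(-1 + 2*1))*(-2) = (3*1*(-1 + 2))*(-2) = (3*1*1)*(-2) = 3*(-2) = -6)
Z - 43*38 = -6 - 43*38 = -6 - 1634 = -1640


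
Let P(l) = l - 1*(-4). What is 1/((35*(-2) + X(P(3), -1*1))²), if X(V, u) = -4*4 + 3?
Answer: 1/6889 ≈ 0.00014516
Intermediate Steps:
P(l) = 4 + l (P(l) = l + 4 = 4 + l)
X(V, u) = -13 (X(V, u) = -16 + 3 = -13)
1/((35*(-2) + X(P(3), -1*1))²) = 1/((35*(-2) - 13)²) = 1/((-70 - 13)²) = 1/((-83)²) = 1/6889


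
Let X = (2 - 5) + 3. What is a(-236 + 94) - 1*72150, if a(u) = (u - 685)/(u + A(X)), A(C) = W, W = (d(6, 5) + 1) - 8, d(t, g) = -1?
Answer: -10821673/150 ≈ -72145.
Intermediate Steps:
X = 0 (X = -3 + 3 = 0)
W = -8 (W = (-1 + 1) - 8 = 0 - 8 = -8)
A(C) = -8
a(u) = (-685 + u)/(-8 + u) (a(u) = (u - 685)/(u - 8) = (-685 + u)/(-8 + u))
a(-236 + 94) - 1*72150 = (-685 + (-236 + 94))/(-8 + (-236 + 94)) - 1*72150 = (-685 - 142)/(-8 - 142) - 72150 = -827/(-150) - 72150 = -1/150*(-827) - 72150 = 827/150 - 72150 = -10821673/150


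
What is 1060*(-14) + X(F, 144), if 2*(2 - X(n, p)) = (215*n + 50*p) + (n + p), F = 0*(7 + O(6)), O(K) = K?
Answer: -18510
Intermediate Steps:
F = 0 (F = 0*(7 + 6) = 0*13 = 0)
X(n, p) = 2 - 108*n - 51*p/2 (X(n, p) = 2 - ((215*n + 50*p) + (n + p))/2 = 2 - ((50*p + 215*n) + (n + p))/2 = 2 - (51*p + 216*n)/2 = 2 + (-108*n - 51*p/2) = 2 - 108*n - 51*p/2)
1060*(-14) + X(F, 144) = 1060*(-14) + (2 - 108*0 - 51/2*144) = -14840 + (2 + 0 - 3672) = -14840 - 3670 = -18510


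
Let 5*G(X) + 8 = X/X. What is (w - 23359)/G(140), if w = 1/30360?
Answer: 709179239/42504 ≈ 16685.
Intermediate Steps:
G(X) = -7/5 (G(X) = -8/5 + (X/X)/5 = -8/5 + (⅕)*1 = -8/5 + ⅕ = -7/5)
w = 1/30360 ≈ 3.2938e-5
(w - 23359)/G(140) = (1/30360 - 23359)/(-7/5) = -709179239/30360*(-5/7) = 709179239/42504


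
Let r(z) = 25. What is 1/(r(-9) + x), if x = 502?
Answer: 1/527 ≈ 0.0018975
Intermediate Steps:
1/(r(-9) + x) = 1/(25 + 502) = 1/527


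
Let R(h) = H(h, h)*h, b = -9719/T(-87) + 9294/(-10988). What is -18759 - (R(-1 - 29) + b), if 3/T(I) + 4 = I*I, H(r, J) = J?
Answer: 403618141393/16482 ≈ 2.4488e+7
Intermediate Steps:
T(I) = 3/(-4 + I**2) (T(I) = 3/(-4 + I*I) = 3/(-4 + I**2))
b = -403942161031/16482 (b = -9719/(3/(-4 + (-87)**2)) + 9294/(-10988) = -9719/(3/(-4 + 7569)) + 9294*(-1/10988) = -9719/(3/7565) - 4647/5494 = -9719/(3*(1/7565)) - 4647/5494 = -9719/3/7565 - 4647/5494 = -9719*7565/3 - 4647/5494 = -73524235/3 - 4647/5494 = -403942161031/16482 ≈ -2.4508e+7)
R(h) = h**2 (R(h) = h*h = h**2)
-18759 - (R(-1 - 29) + b) = -18759 - ((-1 - 29)**2 - 403942161031/16482) = -18759 - ((-30)**2 - 403942161031/16482) = -18759 - (900 - 403942161031/16482) = -18759 - 1*(-403927327231/16482) = -18759 + 403927327231/16482 = 403618141393/16482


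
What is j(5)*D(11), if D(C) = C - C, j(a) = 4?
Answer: 0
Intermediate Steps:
D(C) = 0
j(5)*D(11) = 4*0 = 0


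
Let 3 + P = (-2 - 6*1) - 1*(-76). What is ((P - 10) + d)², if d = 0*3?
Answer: 3025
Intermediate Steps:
P = 65 (P = -3 + ((-2 - 6*1) - 1*(-76)) = -3 + ((-2 - 6) + 76) = -3 + (-8 + 76) = -3 + 68 = 65)
d = 0
((P - 10) + d)² = ((65 - 10) + 0)² = (55 + 0)² = 55² = 3025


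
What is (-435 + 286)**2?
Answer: 22201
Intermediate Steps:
(-435 + 286)**2 = (-149)**2 = 22201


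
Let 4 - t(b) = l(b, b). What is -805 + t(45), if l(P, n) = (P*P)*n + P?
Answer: -91971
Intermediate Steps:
l(P, n) = P + n*P² (l(P, n) = P²*n + P = n*P² + P = P + n*P²)
t(b) = 4 - b*(1 + b²) (t(b) = 4 - b*(1 + b*b) = 4 - b*(1 + b²))
-805 + t(45) = -805 + (4 - 1*45 - 1*45³) = -805 + (4 - 45 - 1*91125) = -805 + (4 - 45 - 91125) = -805 - 91166 = -91971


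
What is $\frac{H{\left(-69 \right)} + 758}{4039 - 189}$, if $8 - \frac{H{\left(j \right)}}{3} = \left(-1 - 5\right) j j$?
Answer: $\frac{8648}{385} \approx 22.462$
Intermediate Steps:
$H{\left(j \right)} = 24 + 18 j^{2}$ ($H{\left(j \right)} = 24 - 3 \left(-1 - 5\right) j j = 24 - 3 - 6 j j = 24 - 3 \left(- 6 j^{2}\right) = 24 + 18 j^{2}$)
$\frac{H{\left(-69 \right)} + 758}{4039 - 189} = \frac{\left(24 + 18 \left(-69\right)^{2}\right) + 758}{4039 - 189} = \frac{\left(24 + 18 \cdot 4761\right) + 758}{3850} = \left(\left(24 + 85698\right) + 758\right) \frac{1}{3850} = \left(85722 + 758\right) \frac{1}{3850} = 86480 \cdot \frac{1}{3850} = \frac{8648}{385}$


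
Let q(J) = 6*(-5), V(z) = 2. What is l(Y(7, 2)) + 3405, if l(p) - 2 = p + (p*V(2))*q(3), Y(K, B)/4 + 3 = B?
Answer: 3643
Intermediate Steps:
Y(K, B) = -12 + 4*B
q(J) = -30
l(p) = 2 - 59*p (l(p) = 2 + (p + (p*2)*(-30)) = 2 + (p + (2*p)*(-30)) = 2 + (p - 60*p) = 2 - 59*p)
l(Y(7, 2)) + 3405 = (2 - 59*(-12 + 4*2)) + 3405 = (2 - 59*(-12 + 8)) + 3405 = (2 - 59*(-4)) + 3405 = (2 + 236) + 3405 = 238 + 3405 = 3643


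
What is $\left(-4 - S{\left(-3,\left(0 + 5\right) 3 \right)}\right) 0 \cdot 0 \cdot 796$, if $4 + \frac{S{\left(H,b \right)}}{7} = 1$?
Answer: $0$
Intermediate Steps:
$S{\left(H,b \right)} = -21$ ($S{\left(H,b \right)} = -28 + 7 \cdot 1 = -28 + 7 = -21$)
$\left(-4 - S{\left(-3,\left(0 + 5\right) 3 \right)}\right) 0 \cdot 0 \cdot 796 = \left(-4 - -21\right) 0 \cdot 0 \cdot 796 = \left(-4 + 21\right) 0 \cdot 0 \cdot 796 = 17 \cdot 0 \cdot 0 \cdot 796 = 0 \cdot 0 \cdot 796 = 0 \cdot 796 = 0$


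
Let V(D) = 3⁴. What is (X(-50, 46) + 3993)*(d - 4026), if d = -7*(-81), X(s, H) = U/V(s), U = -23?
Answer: -372891730/27 ≈ -1.3811e+7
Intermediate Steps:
V(D) = 81
X(s, H) = -23/81
d = 567
(X(-50, 46) + 3993)*(d - 4026) = (-23/81 + 3993)*(567 - 4026) = (323410/81)*(-3459) = -372891730/27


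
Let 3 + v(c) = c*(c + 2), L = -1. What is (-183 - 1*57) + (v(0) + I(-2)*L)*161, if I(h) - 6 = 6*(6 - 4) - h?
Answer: -3943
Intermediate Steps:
I(h) = 18 - h (I(h) = 6 + (6*(6 - 4) - h) = 6 + (6*2 - h) = 6 + (12 - h) = 18 - h)
v(c) = -3 + c*(2 + c) (v(c) = -3 + c*(c + 2) = -3 + c*(2 + c))
(-183 - 1*57) + (v(0) + I(-2)*L)*161 = (-183 - 1*57) + ((-3 + 0² + 2*0) + (18 - 1*(-2))*(-1))*161 = (-183 - 57) + ((-3 + 0 + 0) + (18 + 2)*(-1))*161 = -240 + (-3 + 20*(-1))*161 = -240 + (-3 - 20)*161 = -240 - 23*161 = -240 - 3703 = -3943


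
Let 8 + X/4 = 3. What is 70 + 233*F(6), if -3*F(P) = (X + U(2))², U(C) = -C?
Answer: -112562/3 ≈ -37521.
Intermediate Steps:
X = -20 (X = -32 + 4*3 = -32 + 12 = -20)
F(P) = -484/3 (F(P) = -(-20 - 1*2)²/3 = -(-20 - 2)²/3 = -⅓*(-22)² = -⅓*484 = -484/3)
70 + 233*F(6) = 70 + 233*(-484/3) = 70 - 112772/3 = -112562/3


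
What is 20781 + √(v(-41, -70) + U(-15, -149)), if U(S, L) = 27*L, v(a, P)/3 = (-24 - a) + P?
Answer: 20781 + I*√4182 ≈ 20781.0 + 64.668*I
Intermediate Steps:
v(a, P) = -72 - 3*a + 3*P (v(a, P) = 3*((-24 - a) + P) = 3*(-24 + P - a) = -72 - 3*a + 3*P)
20781 + √(v(-41, -70) + U(-15, -149)) = 20781 + √((-72 - 3*(-41) + 3*(-70)) + 27*(-149)) = 20781 + √((-72 + 123 - 210) - 4023) = 20781 + √(-159 - 4023) = 20781 + √(-4182) = 20781 + I*√4182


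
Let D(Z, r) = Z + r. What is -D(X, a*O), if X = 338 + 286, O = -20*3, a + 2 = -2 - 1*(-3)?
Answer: -684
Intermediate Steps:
a = -1 (a = -2 + (-2 - 1*(-3)) = -2 + (-2 + 3) = -2 + 1 = -1)
O = -60
X = 624
-D(X, a*O) = -(624 - 1*(-60)) = -(624 + 60) = -1*684 = -684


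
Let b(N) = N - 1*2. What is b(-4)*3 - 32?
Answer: -50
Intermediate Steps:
b(N) = -2 + N (b(N) = N - 2 = -2 + N)
b(-4)*3 - 32 = (-2 - 4)*3 - 32 = -6*3 - 32 = -18 - 32 = -50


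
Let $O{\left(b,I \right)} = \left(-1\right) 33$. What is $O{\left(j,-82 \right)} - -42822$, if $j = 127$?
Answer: $42789$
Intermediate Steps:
$O{\left(b,I \right)} = -33$
$O{\left(j,-82 \right)} - -42822 = -33 - -42822 = -33 + 42822 = 42789$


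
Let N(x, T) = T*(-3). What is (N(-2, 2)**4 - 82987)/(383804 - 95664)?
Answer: -81691/288140 ≈ -0.28351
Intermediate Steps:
N(x, T) = -3*T
(N(-2, 2)**4 - 82987)/(383804 - 95664) = ((-3*2)**4 - 82987)/(383804 - 95664) = ((-6)**4 - 82987)/288140 = (1296 - 82987)*(1/288140) = -81691*1/288140 = -81691/288140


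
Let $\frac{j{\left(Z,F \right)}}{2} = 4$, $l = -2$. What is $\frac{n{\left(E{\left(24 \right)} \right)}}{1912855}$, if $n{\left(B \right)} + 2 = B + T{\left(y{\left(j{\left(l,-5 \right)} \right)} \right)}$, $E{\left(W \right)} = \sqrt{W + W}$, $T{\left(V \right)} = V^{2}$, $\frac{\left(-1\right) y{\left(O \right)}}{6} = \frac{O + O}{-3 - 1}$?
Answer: $\frac{2}{6665} + \frac{4 \sqrt{3}}{1912855} \approx 0.0003037$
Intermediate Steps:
$j{\left(Z,F \right)} = 8$ ($j{\left(Z,F \right)} = 2 \cdot 4 = 8$)
$y{\left(O \right)} = 3 O$ ($y{\left(O \right)} = - 6 \frac{O + O}{-3 - 1} = - 6 \frac{2 O}{-4} = - 6 \cdot 2 O \left(- \frac{1}{4}\right) = - 6 \left(- \frac{O}{2}\right) = 3 O$)
$E{\left(W \right)} = \sqrt{2} \sqrt{W}$ ($E{\left(W \right)} = \sqrt{2 W} = \sqrt{2} \sqrt{W}$)
$n{\left(B \right)} = 574 + B$ ($n{\left(B \right)} = -2 + \left(B + \left(3 \cdot 8\right)^{2}\right) = -2 + \left(B + 24^{2}\right) = -2 + \left(B + 576\right) = -2 + \left(576 + B\right) = 574 + B$)
$\frac{n{\left(E{\left(24 \right)} \right)}}{1912855} = \frac{574 + \sqrt{2} \sqrt{24}}{1912855} = \left(574 + \sqrt{2} \cdot 2 \sqrt{6}\right) \frac{1}{1912855} = \left(574 + 4 \sqrt{3}\right) \frac{1}{1912855} = \frac{2}{6665} + \frac{4 \sqrt{3}}{1912855}$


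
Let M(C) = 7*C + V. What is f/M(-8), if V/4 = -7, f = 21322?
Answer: -1523/6 ≈ -253.83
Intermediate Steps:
V = -28 (V = 4*(-7) = -28)
M(C) = -28 + 7*C (M(C) = 7*C - 28 = -28 + 7*C)
f/M(-8) = 21322/(-28 + 7*(-8)) = 21322/(-28 - 56) = 21322/(-84) = 21322*(-1/84) = -1523/6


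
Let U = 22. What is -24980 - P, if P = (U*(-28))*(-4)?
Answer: -27444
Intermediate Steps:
P = 2464 (P = (22*(-28))*(-4) = -616*(-4) = 2464)
-24980 - P = -24980 - 1*2464 = -24980 - 2464 = -27444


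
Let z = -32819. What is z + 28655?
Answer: -4164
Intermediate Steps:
z + 28655 = -32819 + 28655 = -4164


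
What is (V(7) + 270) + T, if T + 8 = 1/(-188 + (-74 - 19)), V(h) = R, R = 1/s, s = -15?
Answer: 1104034/4215 ≈ 261.93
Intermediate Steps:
R = -1/15 (R = 1/(-15) = -1/15 ≈ -0.066667)
V(h) = -1/15
T = -2249/281 (T = -8 + 1/(-188 + (-74 - 19)) = -8 + 1/(-188 - 93) = -8 + 1/(-281) = -8 - 1/281 = -2249/281 ≈ -8.0036)
(V(7) + 270) + T = (-1/15 + 270) - 2249/281 = 4049/15 - 2249/281 = 1104034/4215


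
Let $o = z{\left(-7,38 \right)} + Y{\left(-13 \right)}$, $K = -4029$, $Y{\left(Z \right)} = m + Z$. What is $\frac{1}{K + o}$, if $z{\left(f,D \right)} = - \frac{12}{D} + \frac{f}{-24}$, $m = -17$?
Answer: $- \frac{456}{1850915} \approx -0.00024636$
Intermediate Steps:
$Y{\left(Z \right)} = -17 + Z$
$z{\left(f,D \right)} = - \frac{12}{D} - \frac{f}{24}$ ($z{\left(f,D \right)} = - \frac{12}{D} + f \left(- \frac{1}{24}\right) = - \frac{12}{D} - \frac{f}{24}$)
$o = - \frac{13691}{456}$ ($o = \left(- \frac{12}{38} - - \frac{7}{24}\right) - 30 = \left(\left(-12\right) \frac{1}{38} + \frac{7}{24}\right) - 30 = \left(- \frac{6}{19} + \frac{7}{24}\right) - 30 = - \frac{11}{456} - 30 = - \frac{13691}{456} \approx -30.024$)
$\frac{1}{K + o} = \frac{1}{-4029 - \frac{13691}{456}} = \frac{1}{- \frac{1850915}{456}} = - \frac{456}{1850915}$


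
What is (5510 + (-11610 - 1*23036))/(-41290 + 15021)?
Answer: 29136/26269 ≈ 1.1091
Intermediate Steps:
(5510 + (-11610 - 1*23036))/(-41290 + 15021) = (5510 + (-11610 - 23036))/(-26269) = (5510 - 34646)*(-1/26269) = -29136*(-1/26269) = 29136/26269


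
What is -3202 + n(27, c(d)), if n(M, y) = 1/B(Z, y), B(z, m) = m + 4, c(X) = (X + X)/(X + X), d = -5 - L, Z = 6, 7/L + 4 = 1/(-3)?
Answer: -16009/5 ≈ -3201.8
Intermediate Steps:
L = -21/13 (L = 7/(-4 + 1/(-3)) = 7/(-4 - ⅓) = 7/(-13/3) = 7*(-3/13) = -21/13 ≈ -1.6154)
d = -44/13 (d = -5 - 1*(-21/13) = -5 + 21/13 = -44/13 ≈ -3.3846)
c(X) = 1 (c(X) = (2*X)/((2*X)) = (2*X)*(1/(2*X)) = 1)
B(z, m) = 4 + m
n(M, y) = 1/(4 + y)
-3202 + n(27, c(d)) = -3202 + 1/(4 + 1) = -3202 + 1/5 = -3202 + ⅕ = -16009/5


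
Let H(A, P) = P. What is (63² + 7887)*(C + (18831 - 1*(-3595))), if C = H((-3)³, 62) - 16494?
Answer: 71064864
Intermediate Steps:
C = -16432 (C = 62 - 16494 = -16432)
(63² + 7887)*(C + (18831 - 1*(-3595))) = (63² + 7887)*(-16432 + (18831 - 1*(-3595))) = (3969 + 7887)*(-16432 + (18831 + 3595)) = 11856*(-16432 + 22426) = 11856*5994 = 71064864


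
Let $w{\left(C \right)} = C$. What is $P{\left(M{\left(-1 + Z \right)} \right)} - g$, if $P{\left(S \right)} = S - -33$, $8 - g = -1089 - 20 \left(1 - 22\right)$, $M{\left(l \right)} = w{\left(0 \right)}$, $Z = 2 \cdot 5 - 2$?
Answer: $-644$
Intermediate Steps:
$Z = 8$ ($Z = 10 - 2 = 8$)
$M{\left(l \right)} = 0$
$g = 677$ ($g = 8 - \left(-1089 - 20 \left(1 - 22\right)\right) = 8 - \left(-1089 - -420\right) = 8 - \left(-1089 + 420\right) = 8 - -669 = 8 + 669 = 677$)
$P{\left(S \right)} = 33 + S$ ($P{\left(S \right)} = S + 33 = 33 + S$)
$P{\left(M{\left(-1 + Z \right)} \right)} - g = \left(33 + 0\right) - 677 = 33 - 677 = -644$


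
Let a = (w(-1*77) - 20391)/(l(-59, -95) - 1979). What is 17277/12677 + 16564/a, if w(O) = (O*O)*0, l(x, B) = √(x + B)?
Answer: 59415190417/36928101 - 16564*I*√154/20391 ≈ 1608.9 - 10.081*I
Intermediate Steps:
l(x, B) = √(B + x)
w(O) = 0 (w(O) = O²*0 = 0)
a = -20391/(-1979 + I*√154) (a = (0 - 20391)/(√(-95 - 59) - 1979) = -20391/(√(-154) - 1979) = -20391/(I*√154 - 1979) = -20391/(-1979 + I*√154) ≈ 10.303 + 0.064609*I)
17277/12677 + 16564/a = 17277/12677 + 16564/(40353789/3916595 + 20391*I*√154/3916595)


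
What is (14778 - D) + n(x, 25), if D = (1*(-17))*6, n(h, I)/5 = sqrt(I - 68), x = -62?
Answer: 14880 + 5*I*sqrt(43) ≈ 14880.0 + 32.787*I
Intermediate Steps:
n(h, I) = 5*sqrt(-68 + I) (n(h, I) = 5*sqrt(I - 68) = 5*sqrt(-68 + I))
D = -102 (D = -17*6 = -102)
(14778 - D) + n(x, 25) = (14778 - 1*(-102)) + 5*sqrt(-68 + 25) = (14778 + 102) + 5*sqrt(-43) = 14880 + 5*(I*sqrt(43)) = 14880 + 5*I*sqrt(43)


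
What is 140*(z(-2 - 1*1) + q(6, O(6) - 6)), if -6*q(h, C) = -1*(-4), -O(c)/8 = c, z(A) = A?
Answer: -1540/3 ≈ -513.33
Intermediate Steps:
O(c) = -8*c
q(h, C) = -2/3 (q(h, C) = -(-1)*(-4)/6 = -1/6*4 = -2/3)
140*(z(-2 - 1*1) + q(6, O(6) - 6)) = 140*((-2 - 1*1) - 2/3) = 140*((-2 - 1) - 2/3) = 140*(-3 - 2/3) = 140*(-11/3) = -1540/3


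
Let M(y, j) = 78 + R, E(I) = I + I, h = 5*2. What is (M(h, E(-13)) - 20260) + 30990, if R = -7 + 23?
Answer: 10824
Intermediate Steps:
h = 10
E(I) = 2*I
R = 16
M(y, j) = 94 (M(y, j) = 78 + 16 = 94)
(M(h, E(-13)) - 20260) + 30990 = (94 - 20260) + 30990 = -20166 + 30990 = 10824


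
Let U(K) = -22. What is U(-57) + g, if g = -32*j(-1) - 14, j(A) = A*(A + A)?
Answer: -100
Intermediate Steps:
j(A) = 2*A² (j(A) = A*(2*A) = 2*A²)
g = -78 (g = -64*(-1)² - 14 = -64 - 14 = -78)
U(-57) + g = -22 - 78 = -100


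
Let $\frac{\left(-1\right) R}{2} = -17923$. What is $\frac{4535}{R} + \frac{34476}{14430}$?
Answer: $\frac{16682907}{6631510} \approx 2.5157$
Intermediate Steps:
$R = 35846$ ($R = \left(-2\right) \left(-17923\right) = 35846$)
$\frac{4535}{R} + \frac{34476}{14430} = \frac{4535}{35846} + \frac{34476}{14430} = 4535 \cdot \frac{1}{35846} + 34476 \cdot \frac{1}{14430} = \frac{4535}{35846} + \frac{442}{185} = \frac{16682907}{6631510}$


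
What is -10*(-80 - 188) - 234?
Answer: 2446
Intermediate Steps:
-10*(-80 - 188) - 234 = -10*(-268) - 234 = 2680 - 234 = 2446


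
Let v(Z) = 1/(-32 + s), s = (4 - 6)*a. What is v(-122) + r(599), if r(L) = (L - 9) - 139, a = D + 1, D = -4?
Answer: 11725/26 ≈ 450.96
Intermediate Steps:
a = -3 (a = -4 + 1 = -3)
s = 6 (s = (4 - 6)*(-3) = -2*(-3) = 6)
r(L) = -148 + L (r(L) = (-9 + L) - 139 = -148 + L)
v(Z) = -1/26 (v(Z) = 1/(-32 + 6) = 1/(-26) = -1/26)
v(-122) + r(599) = -1/26 + (-148 + 599) = -1/26 + 451 = 11725/26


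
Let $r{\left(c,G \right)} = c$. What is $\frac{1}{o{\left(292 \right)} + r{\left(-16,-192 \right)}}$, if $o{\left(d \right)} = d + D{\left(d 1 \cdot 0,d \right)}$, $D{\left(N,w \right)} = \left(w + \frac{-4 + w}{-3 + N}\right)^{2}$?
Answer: $\frac{1}{38692} \approx 2.5845 \cdot 10^{-5}$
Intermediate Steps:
$D{\left(N,w \right)} = \left(w + \frac{-4 + w}{-3 + N}\right)^{2}$
$o{\left(d \right)} = d + \frac{\left(4 + 2 d\right)^{2}}{9}$ ($o{\left(d \right)} = d + \frac{\left(4 + 2 d - d 1 \cdot 0 d\right)^{2}}{\left(-3 + d 1 \cdot 0\right)^{2}} = d + \frac{\left(4 + 2 d - d 0 d\right)^{2}}{\left(-3 + d 0\right)^{2}} = d + \frac{\left(4 + 2 d - 0 d\right)^{2}}{\left(-3 + 0\right)^{2}} = d + \frac{\left(4 + 2 d + 0\right)^{2}}{9} = d + \frac{\left(4 + 2 d\right)^{2}}{9}$)
$\frac{1}{o{\left(292 \right)} + r{\left(-16,-192 \right)}} = \frac{1}{\left(292 + \frac{4 \left(2 + 292\right)^{2}}{9}\right) - 16} = \frac{1}{\left(292 + \frac{4 \cdot 294^{2}}{9}\right) - 16} = \frac{1}{\left(292 + \frac{4}{9} \cdot 86436\right) - 16} = \frac{1}{\left(292 + 38416\right) - 16} = \frac{1}{38708 - 16} = \frac{1}{38692}$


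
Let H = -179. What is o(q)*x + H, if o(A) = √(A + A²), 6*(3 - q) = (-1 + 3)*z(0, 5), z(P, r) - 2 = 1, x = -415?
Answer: -179 - 415*√6 ≈ -1195.5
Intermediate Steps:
z(P, r) = 3 (z(P, r) = 2 + 1 = 3)
q = 2 (q = 3 - (-1 + 3)*3/6 = 3 - 3/3 = 3 - ⅙*6 = 3 - 1 = 2)
o(q)*x + H = √(2*(1 + 2))*(-415) - 179 = √(2*3)*(-415) - 179 = √6*(-415) - 179 = -415*√6 - 179 = -179 - 415*√6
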